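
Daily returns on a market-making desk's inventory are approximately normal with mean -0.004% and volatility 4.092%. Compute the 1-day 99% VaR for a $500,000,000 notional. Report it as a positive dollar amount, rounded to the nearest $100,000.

$47,600,000

At 99% one-sided, z = 2.326.
VaR = −μ + z·σ = −(-0.004%) + 2.326 × 4.092% = 9.522%.
On $500,000,000: 0.09522 × $500,000,000 = $47,610,000.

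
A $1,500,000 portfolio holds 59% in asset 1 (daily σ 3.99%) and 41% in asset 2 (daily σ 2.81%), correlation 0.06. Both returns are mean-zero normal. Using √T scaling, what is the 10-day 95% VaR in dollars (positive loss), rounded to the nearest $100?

σ_p = √(0.59²·3.99² + 0.41²·2.81² + 2·0.06·0.59·0.41·3.99·2.81) = 2.682%.
σ_{10d} = 2.682% × √10 = 8.481%.
z(95%) = 1.645.
VaR = 1.645 × 8.481% = 13.951%; on $1,500,000 that is $209,265.

$209,300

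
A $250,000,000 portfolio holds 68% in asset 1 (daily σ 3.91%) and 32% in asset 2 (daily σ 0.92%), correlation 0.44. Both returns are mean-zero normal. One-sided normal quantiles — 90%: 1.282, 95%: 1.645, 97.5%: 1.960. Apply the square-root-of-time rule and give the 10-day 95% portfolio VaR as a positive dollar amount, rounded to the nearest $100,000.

$36,400,000

σ_p = √(0.68²·3.91² + 0.32²·0.92² + 2·0.44·0.68·0.32·3.91·0.92) = 2.801%.
σ_{10d} = 2.801% × √10 = 8.858%.
VaR = 1.645 × 8.858% = 14.571%; on $250,000,000 that is $36,427,500.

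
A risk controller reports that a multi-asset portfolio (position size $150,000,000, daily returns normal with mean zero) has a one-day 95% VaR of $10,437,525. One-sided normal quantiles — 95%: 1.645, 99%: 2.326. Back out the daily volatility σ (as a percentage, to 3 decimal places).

4.230%

VaR as a fraction: $10,437,525 / $150,000,000 = 6.958%.
σ = VaR / z = 6.958% / 1.645 = 4.230%.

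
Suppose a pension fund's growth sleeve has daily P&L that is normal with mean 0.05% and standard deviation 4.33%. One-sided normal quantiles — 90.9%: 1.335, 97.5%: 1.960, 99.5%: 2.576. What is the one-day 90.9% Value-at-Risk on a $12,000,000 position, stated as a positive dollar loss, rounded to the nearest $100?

$687,700

VaR = −μ + z·σ = −(0.05%) + 1.335 × 4.33% = 5.731%.
On $12,000,000: 0.05731 × $12,000,000 = $687,720.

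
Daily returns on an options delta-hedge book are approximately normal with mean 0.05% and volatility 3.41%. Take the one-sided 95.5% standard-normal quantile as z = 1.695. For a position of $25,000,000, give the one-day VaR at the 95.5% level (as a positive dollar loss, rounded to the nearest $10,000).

VaR = −μ + z·σ = −(0.05%) + 1.695 × 3.41% = 5.730%.
On $25,000,000: 0.05730 × $25,000,000 = $1,432,500.

$1,430,000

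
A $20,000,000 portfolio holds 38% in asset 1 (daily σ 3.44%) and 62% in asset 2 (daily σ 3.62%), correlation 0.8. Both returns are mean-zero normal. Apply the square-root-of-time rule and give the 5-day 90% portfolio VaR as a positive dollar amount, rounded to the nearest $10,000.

σ_p = √(0.38²·3.44² + 0.62²·3.62² + 2·0.8·0.38·0.62·3.44·3.62) = 3.382%.
σ_{5d} = 3.382% × √5 = 7.562%.
z(90%) = 1.282.
VaR = 1.282 × 7.562% = 9.694%; on $20,000,000 that is $1,938,800.

$1,940,000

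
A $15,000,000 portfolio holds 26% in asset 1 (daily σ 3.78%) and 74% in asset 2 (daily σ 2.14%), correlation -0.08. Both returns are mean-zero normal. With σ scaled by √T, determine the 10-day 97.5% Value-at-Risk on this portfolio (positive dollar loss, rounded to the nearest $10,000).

$1,670,000

σ_p = √(0.26²·3.78² + 0.74²·2.14² + 2·-0.08·0.26·0.74·3.78·2.14) = 1.796%.
σ_{10d} = 1.796% × √10 = 5.679%.
z(97.5%) = 1.960.
VaR = 1.960 × 5.679% = 11.131%; on $15,000,000 that is $1,669,650.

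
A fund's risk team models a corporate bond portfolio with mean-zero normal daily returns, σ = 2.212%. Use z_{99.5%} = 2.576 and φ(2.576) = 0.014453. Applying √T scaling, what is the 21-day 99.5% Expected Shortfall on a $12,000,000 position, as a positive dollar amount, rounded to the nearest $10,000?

σ_{21d} = 2.212% × √21 = 10.137%.
ES multiplier = φ(z)/(1−α) = 0.014453/0.005 = 2.891.
ES = 10.137% × 2.891 = 29.306%; on $12,000,000: $3,516,720.

$3,520,000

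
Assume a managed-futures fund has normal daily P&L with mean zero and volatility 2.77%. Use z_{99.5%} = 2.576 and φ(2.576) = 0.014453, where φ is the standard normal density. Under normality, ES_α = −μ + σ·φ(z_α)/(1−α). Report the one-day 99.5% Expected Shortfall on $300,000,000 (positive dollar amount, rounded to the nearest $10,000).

Tail multiplier: φ(z)/(1−α) = 0.014453 / 0.005 = 2.891.
ES = 2.77% × 2.891 = 8.008%.
On $300,000,000: 0.08008 × $300,000,000 = $24,024,000.

$24,020,000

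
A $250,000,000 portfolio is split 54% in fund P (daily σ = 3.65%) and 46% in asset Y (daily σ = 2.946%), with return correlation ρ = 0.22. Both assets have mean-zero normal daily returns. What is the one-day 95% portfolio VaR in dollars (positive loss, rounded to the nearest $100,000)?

σ_p² = 0.54²·3.65² + 0.46²·2.946² + 2·0.22·0.54·0.46·3.65·2.946 = 6.8965 (%²).
σ_p = √6.8965 = 2.626%.
At 95%, z = 1.645.
VaR = 1.645 × 2.626% = 4.320%; on $250,000,000 that is $10,800,000.

$10,800,000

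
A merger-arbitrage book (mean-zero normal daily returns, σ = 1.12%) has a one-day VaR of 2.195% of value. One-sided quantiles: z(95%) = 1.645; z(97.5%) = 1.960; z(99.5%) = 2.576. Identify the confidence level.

Implied z = VaR/σ = 2.195 / 1.12 = 1.960.
This matches z(97.5%) = 1.960.

97.5%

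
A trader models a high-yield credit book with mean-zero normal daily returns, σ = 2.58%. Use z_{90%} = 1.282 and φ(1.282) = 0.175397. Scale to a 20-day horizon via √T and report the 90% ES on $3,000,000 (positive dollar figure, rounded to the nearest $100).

σ_{20d} = 2.58% × √20 = 11.538%.
ES multiplier = φ(z)/(1−α) = 0.175397/0.1 = 1.754.
ES = 11.538% × 1.754 = 20.238%; on $3,000,000: $607,140.

$607,100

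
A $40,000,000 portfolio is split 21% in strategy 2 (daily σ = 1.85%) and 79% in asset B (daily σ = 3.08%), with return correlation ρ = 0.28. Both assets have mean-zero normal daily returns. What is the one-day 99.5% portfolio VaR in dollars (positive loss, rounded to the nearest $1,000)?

σ_p² = 0.21²·1.85² + 0.79²·3.08² + 2·0.28·0.21·0.79·1.85·3.08 = 6.6008 (%²).
σ_p = √6.6008 = 2.569%.
At 99.5%, z = 2.576.
VaR = 2.576 × 2.569% = 6.618%; on $40,000,000 that is $2,647,200.

$2,647,000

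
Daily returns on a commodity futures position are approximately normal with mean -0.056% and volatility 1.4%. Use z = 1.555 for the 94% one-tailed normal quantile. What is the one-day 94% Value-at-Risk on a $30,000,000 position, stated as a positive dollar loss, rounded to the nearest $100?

$669,900

VaR = −μ + z·σ = −(-0.056%) + 1.555 × 1.4% = 2.233%.
On $30,000,000: 0.02233 × $30,000,000 = $669,900.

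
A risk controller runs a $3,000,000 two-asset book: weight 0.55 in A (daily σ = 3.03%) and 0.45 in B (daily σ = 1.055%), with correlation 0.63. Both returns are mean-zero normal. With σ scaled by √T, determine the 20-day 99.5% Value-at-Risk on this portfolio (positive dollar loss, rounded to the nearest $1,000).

σ_p = √(0.55²·3.03² + 0.45²·1.055² + 2·0.63·0.55·0.45·3.03·1.055) = 2.000%.
σ_{20d} = 2.000% × √20 = 8.944%.
z(99.5%) = 2.576.
VaR = 2.576 × 8.944% = 23.040%; on $3,000,000 that is $691,200.

$691,000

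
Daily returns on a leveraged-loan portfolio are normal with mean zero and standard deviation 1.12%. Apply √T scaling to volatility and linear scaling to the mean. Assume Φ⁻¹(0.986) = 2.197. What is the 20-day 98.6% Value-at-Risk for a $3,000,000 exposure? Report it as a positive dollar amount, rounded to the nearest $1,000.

$330,000

σ_{20d} = 1.12% × √20 = 5.009%.
VaR = 2.197 × 5.009% = 11.005%.
On $3,000,000: 0.11005 × $3,000,000 = $330,150.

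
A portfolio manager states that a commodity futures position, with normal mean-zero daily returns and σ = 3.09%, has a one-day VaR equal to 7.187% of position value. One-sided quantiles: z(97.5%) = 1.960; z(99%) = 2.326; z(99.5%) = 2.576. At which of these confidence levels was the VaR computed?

99%

Implied z = VaR/σ = 7.187 / 3.09 = 2.326.
This matches z(99%) = 2.326.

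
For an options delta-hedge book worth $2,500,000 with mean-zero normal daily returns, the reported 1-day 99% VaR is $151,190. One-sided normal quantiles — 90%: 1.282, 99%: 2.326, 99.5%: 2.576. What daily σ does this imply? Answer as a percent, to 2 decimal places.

2.60%

VaR as a fraction: $151,190 / $2,500,000 = 6.048%.
σ = VaR / z = 6.048% / 2.326 = 2.600%.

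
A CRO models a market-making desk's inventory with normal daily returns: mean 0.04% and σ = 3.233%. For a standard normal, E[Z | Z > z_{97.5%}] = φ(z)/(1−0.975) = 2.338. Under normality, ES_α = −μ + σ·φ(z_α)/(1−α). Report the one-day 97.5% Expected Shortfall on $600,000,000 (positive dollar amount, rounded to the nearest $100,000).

ES = −(0.04%) + 3.233% × 2.338 = 7.519%.
On $600,000,000: 0.07519 × $600,000,000 = $45,114,000.

$45,100,000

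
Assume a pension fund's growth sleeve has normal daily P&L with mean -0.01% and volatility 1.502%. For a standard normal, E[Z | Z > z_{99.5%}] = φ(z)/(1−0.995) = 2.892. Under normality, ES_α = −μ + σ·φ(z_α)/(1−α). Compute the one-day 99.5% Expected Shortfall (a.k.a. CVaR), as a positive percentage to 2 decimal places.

ES = −(-0.01%) + 1.502% × 2.892 = 4.354%.

4.35%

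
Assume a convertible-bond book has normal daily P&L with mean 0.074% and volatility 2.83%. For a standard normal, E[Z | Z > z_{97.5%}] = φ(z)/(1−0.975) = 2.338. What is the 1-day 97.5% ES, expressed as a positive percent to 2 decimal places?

ES = −(0.074%) + 2.83% × 2.338 = 6.543%.

6.54%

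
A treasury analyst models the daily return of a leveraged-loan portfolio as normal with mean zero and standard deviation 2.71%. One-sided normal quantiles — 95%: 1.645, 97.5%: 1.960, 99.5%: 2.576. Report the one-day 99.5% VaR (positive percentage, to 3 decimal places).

6.981%

VaR = z·σ = 2.576 × 2.71% = 6.981%.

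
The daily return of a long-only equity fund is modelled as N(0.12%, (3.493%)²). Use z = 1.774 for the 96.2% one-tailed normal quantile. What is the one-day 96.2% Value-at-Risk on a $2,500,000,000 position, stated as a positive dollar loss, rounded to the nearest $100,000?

VaR = −μ + z·σ = −(0.12%) + 1.774 × 3.493% = 6.077%.
On $2,500,000,000: 0.06077 × $2,500,000,000 = $151,925,000.

$151,900,000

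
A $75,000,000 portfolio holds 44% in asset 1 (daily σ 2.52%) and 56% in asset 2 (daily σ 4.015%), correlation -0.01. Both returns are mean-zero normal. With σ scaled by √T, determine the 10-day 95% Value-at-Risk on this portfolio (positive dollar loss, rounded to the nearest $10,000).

$9,740,000

σ_p = √(0.44²·2.52² + 0.56²·4.015² + 2·-0.01·0.44·0.56·2.52·4.015) = 2.497%.
σ_{10d} = 2.497% × √10 = 7.896%.
z(95%) = 1.645.
VaR = 1.645 × 7.896% = 12.989%; on $75,000,000 that is $9,741,750.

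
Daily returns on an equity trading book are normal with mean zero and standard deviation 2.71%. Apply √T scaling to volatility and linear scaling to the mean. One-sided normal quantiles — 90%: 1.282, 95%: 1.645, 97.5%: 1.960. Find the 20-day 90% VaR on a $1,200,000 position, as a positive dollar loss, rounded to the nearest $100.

σ_{20d} = 2.71% × √20 = 12.119%.
VaR = 1.282 × 12.119% = 15.537%.
On $1,200,000: 0.15537 × $1,200,000 = $186,444.

$186,400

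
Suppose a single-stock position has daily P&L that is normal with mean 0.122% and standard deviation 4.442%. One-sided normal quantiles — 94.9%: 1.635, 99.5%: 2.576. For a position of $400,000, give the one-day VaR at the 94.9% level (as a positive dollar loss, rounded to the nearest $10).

$28,560

VaR = −μ + z·σ = −(0.122%) + 1.635 × 4.442% = 7.141%.
On $400,000: 0.07141 × $400,000 = $28,564.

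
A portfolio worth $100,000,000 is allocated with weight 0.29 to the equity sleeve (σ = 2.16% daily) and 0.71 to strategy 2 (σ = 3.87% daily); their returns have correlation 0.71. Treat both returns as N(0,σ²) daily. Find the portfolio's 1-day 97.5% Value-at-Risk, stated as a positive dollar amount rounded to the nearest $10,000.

$6,320,000

σ_p² = 0.29²·2.16² + 0.71²·3.87² + 2·0.71·0.29·0.71·2.16·3.87 = 10.3863 (%²).
σ_p = √10.3863 = 3.223%.
At 97.5%, z = 1.960.
VaR = 1.960 × 3.223% = 6.317%; on $100,000,000 that is $6,317,000.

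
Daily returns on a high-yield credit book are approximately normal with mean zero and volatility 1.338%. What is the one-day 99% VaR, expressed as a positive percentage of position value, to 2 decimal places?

At 99% one-sided, z = 2.326.
VaR = z·σ = 2.326 × 1.338% = 3.112%.

3.11%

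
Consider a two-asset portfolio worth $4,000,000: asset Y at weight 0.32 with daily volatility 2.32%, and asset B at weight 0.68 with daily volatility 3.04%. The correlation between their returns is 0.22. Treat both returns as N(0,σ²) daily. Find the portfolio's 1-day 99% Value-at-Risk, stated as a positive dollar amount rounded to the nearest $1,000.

$218,000

σ_p² = 0.32²·2.32² + 0.68²·3.04² + 2·0.22·0.32·0.68·2.32·3.04 = 5.4997 (%²).
σ_p = √5.4997 = 2.345%.
At 99%, z = 2.326.
VaR = 2.326 × 2.345% = 5.454%; on $4,000,000 that is $218,160.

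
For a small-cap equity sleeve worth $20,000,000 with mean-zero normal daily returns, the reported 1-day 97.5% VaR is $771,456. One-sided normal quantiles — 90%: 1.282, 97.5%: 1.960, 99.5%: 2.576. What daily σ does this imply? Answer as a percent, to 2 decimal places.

1.97%

VaR as a fraction: $771,456 / $20,000,000 = 3.857%.
σ = VaR / z = 3.857% / 1.960 = 1.968%.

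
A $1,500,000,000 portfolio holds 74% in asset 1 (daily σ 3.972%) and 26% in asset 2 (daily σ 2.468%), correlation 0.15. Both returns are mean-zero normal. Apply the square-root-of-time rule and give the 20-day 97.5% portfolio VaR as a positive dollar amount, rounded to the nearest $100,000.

$407,700,000

σ_p = √(0.74²·3.972² + 0.26²·2.468² + 2·0.15·0.74·0.26·3.972·2.468) = 3.101%.
σ_{20d} = 3.101% × √20 = 13.868%.
z(97.5%) = 1.960.
VaR = 1.960 × 13.868% = 27.181%; on $1,500,000,000 that is $407,715,000.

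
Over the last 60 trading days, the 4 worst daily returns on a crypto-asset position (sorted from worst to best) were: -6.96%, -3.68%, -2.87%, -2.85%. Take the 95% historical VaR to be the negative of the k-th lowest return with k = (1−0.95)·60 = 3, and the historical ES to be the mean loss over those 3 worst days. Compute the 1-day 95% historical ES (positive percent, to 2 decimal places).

The 3 worst returns sum to -13.51%.
ES = −(-13.51%) / 3 = 4.5033…% ≈ 4.50%.

4.50%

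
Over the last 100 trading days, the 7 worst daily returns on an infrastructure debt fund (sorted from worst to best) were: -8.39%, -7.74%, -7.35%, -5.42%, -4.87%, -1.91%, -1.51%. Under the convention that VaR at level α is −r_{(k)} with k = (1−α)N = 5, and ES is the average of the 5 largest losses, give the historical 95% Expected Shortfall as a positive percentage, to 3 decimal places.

6.754%

The 5 worst returns sum to -33.77%.
ES = −(-33.77%) / 5 = 6.754%.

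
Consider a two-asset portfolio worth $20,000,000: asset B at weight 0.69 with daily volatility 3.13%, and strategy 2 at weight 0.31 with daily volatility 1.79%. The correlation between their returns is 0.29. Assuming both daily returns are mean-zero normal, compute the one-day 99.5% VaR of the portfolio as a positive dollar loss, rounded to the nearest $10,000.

$1,230,000

σ_p² = 0.69²·3.13² + 0.31²·1.79² + 2·0.29·0.69·0.31·3.13·1.79 = 5.6673 (%²).
σ_p = √5.6673 = 2.381%.
At 99.5%, z = 2.576.
VaR = 2.576 × 2.381% = 6.133%; on $20,000,000 that is $1,226,600.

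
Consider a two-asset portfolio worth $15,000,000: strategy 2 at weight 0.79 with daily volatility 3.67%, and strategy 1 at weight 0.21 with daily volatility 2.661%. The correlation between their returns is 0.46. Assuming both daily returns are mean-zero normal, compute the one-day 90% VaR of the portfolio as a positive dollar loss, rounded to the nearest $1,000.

$614,000

σ_p² = 0.79²·3.67² + 0.21²·2.661² + 2·0.46·0.79·0.21·3.67·2.661 = 10.2088 (%²).
σ_p = √10.2088 = 3.195%.
At 90%, z = 1.282.
VaR = 1.282 × 3.195% = 4.096%; on $15,000,000 that is $614,400.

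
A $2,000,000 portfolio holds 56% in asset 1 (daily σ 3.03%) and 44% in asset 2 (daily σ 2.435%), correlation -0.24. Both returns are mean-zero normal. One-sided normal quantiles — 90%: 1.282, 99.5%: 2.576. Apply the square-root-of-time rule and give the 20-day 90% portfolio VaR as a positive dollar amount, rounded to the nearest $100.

σ_p = √(0.56²·3.03² + 0.44²·2.435² + 2·-0.24·0.56·0.44·3.03·2.435) = 1.776%.
σ_{20d} = 1.776% × √20 = 7.943%.
VaR = 1.282 × 7.943% = 10.183%; on $2,000,000 that is $203,660.

$203,700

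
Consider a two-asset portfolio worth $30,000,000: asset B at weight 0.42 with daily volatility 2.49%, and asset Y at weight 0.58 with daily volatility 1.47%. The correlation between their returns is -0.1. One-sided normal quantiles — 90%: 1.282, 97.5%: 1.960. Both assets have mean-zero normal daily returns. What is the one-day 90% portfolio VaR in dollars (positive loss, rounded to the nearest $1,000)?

σ_p² = 0.42²·2.49² + 0.58²·1.47² + 2·-0.1·0.42·0.58·2.49·1.47 = 1.6423 (%²).
σ_p = √1.6423 = 1.282%.
VaR = 1.282 × 1.282% = 1.644%; on $30,000,000 that is $493,200.

$493,000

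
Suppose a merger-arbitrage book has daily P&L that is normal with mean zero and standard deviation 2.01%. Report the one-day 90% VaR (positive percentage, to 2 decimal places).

At 90% one-sided, z = 1.282.
VaR = z·σ = 1.282 × 2.01% = 2.577%.

2.58%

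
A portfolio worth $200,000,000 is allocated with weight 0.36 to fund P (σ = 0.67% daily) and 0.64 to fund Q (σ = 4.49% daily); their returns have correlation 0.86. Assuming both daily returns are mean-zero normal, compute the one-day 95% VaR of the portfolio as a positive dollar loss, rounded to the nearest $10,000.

σ_p² = 0.36²·0.67² + 0.64²·4.49² + 2·0.86·0.36·0.64·0.67·4.49 = 9.5079 (%²).
σ_p = √9.5079 = 3.083%.
At 95%, z = 1.645.
VaR = 1.645 × 3.083% = 5.072%; on $200,000,000 that is $10,144,000.

$10,140,000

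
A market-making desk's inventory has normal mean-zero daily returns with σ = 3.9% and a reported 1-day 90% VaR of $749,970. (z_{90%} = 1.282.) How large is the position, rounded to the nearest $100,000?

VaR as a fraction of value: z·σ = 1.282 × 3.9% = 4.9998%.
Position = $749,970 / 0.049998 = $15,000,000.

$15,000,000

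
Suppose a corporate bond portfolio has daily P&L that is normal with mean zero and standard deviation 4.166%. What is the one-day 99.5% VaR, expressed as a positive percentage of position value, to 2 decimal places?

At 99.5% one-sided, z = 2.576.
VaR = z·σ = 2.576 × 4.166% = 10.732%.

10.73%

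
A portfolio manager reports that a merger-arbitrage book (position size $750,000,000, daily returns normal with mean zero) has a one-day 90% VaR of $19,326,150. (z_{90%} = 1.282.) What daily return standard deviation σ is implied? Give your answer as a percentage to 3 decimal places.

2.010%

VaR as a fraction: $19,326,150 / $750,000,000 = 2.577%.
σ = VaR / z = 2.577% / 1.282 = 2.010%.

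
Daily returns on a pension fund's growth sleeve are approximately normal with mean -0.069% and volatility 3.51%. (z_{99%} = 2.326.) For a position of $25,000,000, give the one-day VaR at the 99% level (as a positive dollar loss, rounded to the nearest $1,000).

$2,058,000

VaR = −μ + z·σ = −(-0.069%) + 2.326 × 3.51% = 8.233%.
On $25,000,000: 0.08233 × $25,000,000 = $2,058,250.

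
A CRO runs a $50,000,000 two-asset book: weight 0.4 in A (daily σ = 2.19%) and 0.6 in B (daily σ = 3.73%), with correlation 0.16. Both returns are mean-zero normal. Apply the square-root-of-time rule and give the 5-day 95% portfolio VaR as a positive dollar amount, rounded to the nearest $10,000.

$4,650,000

σ_p = √(0.4²·2.19² + 0.6²·3.73² + 2·0.16·0.4·0.6·2.19·3.73) = 2.530%.
σ_{5d} = 2.530% × √5 = 5.657%.
z(95%) = 1.645.
VaR = 1.645 × 5.657% = 9.306%; on $50,000,000 that is $4,653,000.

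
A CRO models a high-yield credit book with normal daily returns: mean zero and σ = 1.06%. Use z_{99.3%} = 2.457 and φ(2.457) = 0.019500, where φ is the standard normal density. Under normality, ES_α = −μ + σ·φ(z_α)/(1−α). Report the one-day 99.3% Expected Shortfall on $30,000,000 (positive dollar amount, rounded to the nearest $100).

$885,900

Tail multiplier: φ(z)/(1−α) = 0.019500 / 0.007 = 2.786.
ES = 1.06% × 2.786 = 2.953%.
On $30,000,000: 0.02953 × $30,000,000 = $885,900.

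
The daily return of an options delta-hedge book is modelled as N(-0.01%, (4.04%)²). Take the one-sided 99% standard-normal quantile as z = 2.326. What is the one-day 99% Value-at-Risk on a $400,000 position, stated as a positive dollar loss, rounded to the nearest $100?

VaR = −μ + z·σ = −(-0.01%) + 2.326 × 4.04% = 9.407%.
On $400,000: 0.09407 × $400,000 = $37,628.

$37,600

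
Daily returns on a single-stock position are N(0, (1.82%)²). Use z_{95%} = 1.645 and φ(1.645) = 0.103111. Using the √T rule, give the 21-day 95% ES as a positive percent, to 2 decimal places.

17.20%

σ_{21d} = 1.82% × √21 = 8.340%.
ES multiplier = φ(z)/(1−α) = 0.103111/0.05 = 2.062.
ES = 8.340% × 2.062 = 17.197%.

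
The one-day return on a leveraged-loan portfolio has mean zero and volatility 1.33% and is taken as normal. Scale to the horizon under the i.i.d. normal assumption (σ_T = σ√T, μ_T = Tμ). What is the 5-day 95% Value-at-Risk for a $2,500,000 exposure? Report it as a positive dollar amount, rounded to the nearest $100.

At 95%, z = 1.645.
σ_{5d} = 1.33% × √5 = 2.974%.
VaR = 1.645 × 2.974% = 4.892%.
On $2,500,000: 0.04892 × $2,500,000 = $122,300.

$122,300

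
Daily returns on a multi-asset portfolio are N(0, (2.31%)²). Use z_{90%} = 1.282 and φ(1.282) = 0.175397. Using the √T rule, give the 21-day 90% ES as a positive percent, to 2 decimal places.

18.57%

σ_{21d} = 2.31% × √21 = 10.586%.
ES multiplier = φ(z)/(1−α) = 0.175397/0.1 = 1.754.
ES = 10.586% × 1.754 = 18.568%.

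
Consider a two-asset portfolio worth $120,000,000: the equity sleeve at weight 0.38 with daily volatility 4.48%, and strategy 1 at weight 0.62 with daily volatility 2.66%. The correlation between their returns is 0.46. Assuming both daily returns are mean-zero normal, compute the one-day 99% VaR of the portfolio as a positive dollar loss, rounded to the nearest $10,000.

$7,990,000

σ_p² = 0.38²·4.48² + 0.62²·2.66² + 2·0.46·0.38·0.62·4.48·2.66 = 8.2010 (%²).
σ_p = √8.2010 = 2.864%.
At 99%, z = 2.326.
VaR = 2.326 × 2.864% = 6.662%; on $120,000,000 that is $7,994,400.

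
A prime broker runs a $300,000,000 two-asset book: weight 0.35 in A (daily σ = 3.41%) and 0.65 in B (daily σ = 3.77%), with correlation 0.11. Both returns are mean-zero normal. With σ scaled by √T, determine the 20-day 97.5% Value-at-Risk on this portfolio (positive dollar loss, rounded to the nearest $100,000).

σ_p = √(0.35²·3.41² + 0.65²·3.77² + 2·0.11·0.35·0.65·3.41·3.77) = 2.841%.
σ_{20d} = 2.841% × √20 = 12.705%.
z(97.5%) = 1.960.
VaR = 1.960 × 12.705% = 24.902%; on $300,000,000 that is $74,706,000.

$74,700,000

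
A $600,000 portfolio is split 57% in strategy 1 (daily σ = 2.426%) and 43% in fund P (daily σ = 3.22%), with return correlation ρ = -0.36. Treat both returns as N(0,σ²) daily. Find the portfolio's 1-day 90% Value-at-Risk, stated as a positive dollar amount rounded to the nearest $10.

$12,040

σ_p² = 0.57²·2.426² + 0.43²·3.22² + 2·-0.36·0.57·0.43·2.426·3.22 = 2.4508 (%²).
σ_p = √2.4508 = 1.565%.
At 90%, z = 1.282.
VaR = 1.282 × 1.565% = 2.006%; on $600,000 that is $12,036.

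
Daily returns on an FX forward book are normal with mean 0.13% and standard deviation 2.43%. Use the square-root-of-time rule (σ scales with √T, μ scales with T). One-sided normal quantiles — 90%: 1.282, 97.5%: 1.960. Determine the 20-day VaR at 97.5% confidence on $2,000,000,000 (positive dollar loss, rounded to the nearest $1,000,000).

$374,000,000

σ_{20d} = 2.43% × √20 = 10.867%; μ_{20d} = 20 × 0.13% = 2.600%.
VaR = −(2.600%) + 1.960 × 10.867% = 18.699%.
On $2,000,000,000: 0.18699 × $2,000,000,000 = $373,980,000.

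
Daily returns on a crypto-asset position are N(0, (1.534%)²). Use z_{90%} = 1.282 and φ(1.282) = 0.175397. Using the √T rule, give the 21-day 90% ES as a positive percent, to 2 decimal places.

12.33%

σ_{21d} = 1.534% × √21 = 7.030%.
ES multiplier = φ(z)/(1−α) = 0.175397/0.1 = 1.754.
ES = 7.030% × 1.754 = 12.331%.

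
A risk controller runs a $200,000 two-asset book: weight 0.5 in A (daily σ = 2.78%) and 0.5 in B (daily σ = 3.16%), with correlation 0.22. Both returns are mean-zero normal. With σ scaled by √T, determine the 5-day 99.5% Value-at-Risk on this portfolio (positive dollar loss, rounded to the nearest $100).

σ_p = √(0.5²·2.78² + 0.5²·3.16² + 2·0.22·0.5·0.5·2.78·3.16) = 2.323%.
σ_{5d} = 2.323% × √5 = 5.194%.
z(99.5%) = 2.576.
VaR = 2.576 × 5.194% = 13.380%; on $200,000 that is $26,760.

$26,800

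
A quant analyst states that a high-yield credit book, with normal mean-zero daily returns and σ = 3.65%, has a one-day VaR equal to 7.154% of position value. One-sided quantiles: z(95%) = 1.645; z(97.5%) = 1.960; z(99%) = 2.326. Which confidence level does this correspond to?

Implied z = VaR/σ = 7.154 / 3.65 = 1.960.
This matches z(97.5%) = 1.960.

97.5%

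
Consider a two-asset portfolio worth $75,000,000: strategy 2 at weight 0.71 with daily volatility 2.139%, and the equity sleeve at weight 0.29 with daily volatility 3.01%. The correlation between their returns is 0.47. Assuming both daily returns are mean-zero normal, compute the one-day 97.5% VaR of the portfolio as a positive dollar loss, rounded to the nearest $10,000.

σ_p² = 0.71²·2.139² + 0.29²·3.01² + 2·0.47·0.71·0.29·2.139·3.01 = 4.3145 (%²).
σ_p = √4.3145 = 2.077%.
At 97.5%, z = 1.960.
VaR = 1.960 × 2.077% = 4.071%; on $75,000,000 that is $3,053,250.

$3,050,000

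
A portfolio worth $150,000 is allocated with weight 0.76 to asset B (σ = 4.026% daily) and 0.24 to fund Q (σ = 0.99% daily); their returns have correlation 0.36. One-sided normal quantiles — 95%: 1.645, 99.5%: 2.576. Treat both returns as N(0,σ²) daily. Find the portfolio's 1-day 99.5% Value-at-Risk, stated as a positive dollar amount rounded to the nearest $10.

σ_p² = 0.76²·4.026² + 0.24²·0.99² + 2·0.36·0.76·0.24·4.026·0.99 = 9.9420 (%²).
σ_p = √9.9420 = 3.153%.
VaR = 2.576 × 3.153% = 8.122%; on $150,000 that is $12,183.

$12,180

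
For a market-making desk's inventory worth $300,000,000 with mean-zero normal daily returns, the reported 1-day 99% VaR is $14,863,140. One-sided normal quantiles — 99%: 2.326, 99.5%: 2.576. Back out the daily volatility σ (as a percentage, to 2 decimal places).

2.13%

VaR as a fraction: $14,863,140 / $300,000,000 = 4.954%.
σ = VaR / z = 4.954% / 2.326 = 2.130%.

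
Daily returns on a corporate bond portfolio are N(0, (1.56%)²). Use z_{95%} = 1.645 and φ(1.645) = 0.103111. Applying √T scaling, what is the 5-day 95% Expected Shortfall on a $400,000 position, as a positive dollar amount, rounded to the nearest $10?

σ_{5d} = 1.56% × √5 = 3.488%.
ES multiplier = φ(z)/(1−α) = 0.103111/0.05 = 2.062.
ES = 3.488% × 2.062 = 7.192%; on $400,000: $28,768.

$28,770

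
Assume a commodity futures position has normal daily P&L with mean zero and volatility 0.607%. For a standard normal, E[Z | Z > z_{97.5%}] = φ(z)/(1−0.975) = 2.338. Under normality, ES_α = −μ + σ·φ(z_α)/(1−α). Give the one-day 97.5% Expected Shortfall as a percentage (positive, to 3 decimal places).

ES = 0.607% × 2.338 = 1.419%.

1.419%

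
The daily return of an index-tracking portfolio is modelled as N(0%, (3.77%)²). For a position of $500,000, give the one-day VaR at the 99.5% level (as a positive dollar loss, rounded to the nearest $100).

$48,600

At 99.5% one-sided, z = 2.576.
VaR = z·σ = 2.576 × 3.77% = 9.712%.
On $500,000: 0.09712 × $500,000 = $48,560.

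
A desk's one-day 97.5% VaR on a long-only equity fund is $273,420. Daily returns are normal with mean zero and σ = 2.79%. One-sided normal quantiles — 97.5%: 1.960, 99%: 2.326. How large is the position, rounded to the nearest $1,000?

VaR as a fraction of value: z·σ = 1.960 × 2.79% = 5.4684%.
Position = $273,420 / 0.054684 = $5,000,000.

$5,000,000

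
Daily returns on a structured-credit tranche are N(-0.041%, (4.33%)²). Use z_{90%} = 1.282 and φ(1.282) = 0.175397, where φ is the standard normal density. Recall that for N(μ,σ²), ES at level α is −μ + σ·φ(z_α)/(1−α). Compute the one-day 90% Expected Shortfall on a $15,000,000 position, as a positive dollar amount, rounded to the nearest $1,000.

Tail multiplier: φ(z)/(1−α) = 0.175397 / 0.1 = 1.754.
ES = −(-0.041%) + 4.33% × 1.754 = 7.636%.
On $15,000,000: 0.07636 × $15,000,000 = $1,145,400.

$1,145,000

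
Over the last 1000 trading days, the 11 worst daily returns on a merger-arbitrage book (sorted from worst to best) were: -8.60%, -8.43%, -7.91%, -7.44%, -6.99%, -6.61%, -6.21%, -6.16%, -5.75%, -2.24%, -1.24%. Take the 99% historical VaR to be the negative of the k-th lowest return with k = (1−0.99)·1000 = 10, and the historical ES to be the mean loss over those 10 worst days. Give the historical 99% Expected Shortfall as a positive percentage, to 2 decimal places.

The 10 worst returns sum to -66.34%.
ES = −(-66.34%) / 10 = 6.634% ≈ 6.63%.

6.63%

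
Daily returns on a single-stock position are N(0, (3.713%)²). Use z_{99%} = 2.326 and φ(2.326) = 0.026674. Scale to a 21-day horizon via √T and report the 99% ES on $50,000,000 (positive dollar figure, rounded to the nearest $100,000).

σ_{21d} = 3.713% × √21 = 17.015%.
ES multiplier = φ(z)/(1−α) = 0.026674/0.01 = 2.667.
ES = 17.015% × 2.667 = 45.379%; on $50,000,000: $22,689,500.

$22,700,000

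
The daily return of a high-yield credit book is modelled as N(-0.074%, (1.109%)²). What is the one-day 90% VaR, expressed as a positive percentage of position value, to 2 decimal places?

1.50%

At 90% one-sided, z = 1.282.
VaR = −μ + z·σ = −(-0.074%) + 1.282 × 1.109% = 1.496%.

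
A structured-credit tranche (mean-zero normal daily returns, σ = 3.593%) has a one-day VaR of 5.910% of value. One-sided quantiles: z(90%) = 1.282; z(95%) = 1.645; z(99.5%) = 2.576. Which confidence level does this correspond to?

Implied z = VaR/σ = 5.910 / 3.593 = 1.645.
This matches z(95%) = 1.645.

95%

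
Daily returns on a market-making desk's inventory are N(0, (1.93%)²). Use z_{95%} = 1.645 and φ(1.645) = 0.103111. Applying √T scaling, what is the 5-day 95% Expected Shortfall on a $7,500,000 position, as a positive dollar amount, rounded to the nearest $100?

σ_{5d} = 1.93% × √5 = 4.316%.
ES multiplier = φ(z)/(1−α) = 0.103111/0.05 = 2.062.
ES = 4.316% × 2.062 = 8.900%; on $7,500,000: $667,500.

$667,500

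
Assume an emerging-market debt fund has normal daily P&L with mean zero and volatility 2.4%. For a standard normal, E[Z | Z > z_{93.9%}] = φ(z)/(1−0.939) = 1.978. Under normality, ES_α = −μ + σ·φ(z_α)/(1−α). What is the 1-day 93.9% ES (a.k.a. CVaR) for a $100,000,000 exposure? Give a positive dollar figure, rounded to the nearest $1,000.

ES = 2.4% × 1.978 = 4.747%.
On $100,000,000: 0.04747 × $100,000,000 = $4,747,000.

$4,747,000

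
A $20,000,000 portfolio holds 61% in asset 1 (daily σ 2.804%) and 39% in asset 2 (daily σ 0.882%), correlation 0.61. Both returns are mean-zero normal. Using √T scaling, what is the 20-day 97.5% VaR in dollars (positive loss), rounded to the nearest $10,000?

σ_p = √(0.61²·2.804² + 0.39²·0.882² + 2·0.61·0.61·0.39·2.804·0.882) = 1.940%.
σ_{20d} = 1.940% × √20 = 8.676%.
z(97.5%) = 1.960.
VaR = 1.960 × 8.676% = 17.005%; on $20,000,000 that is $3,401,000.

$3,400,000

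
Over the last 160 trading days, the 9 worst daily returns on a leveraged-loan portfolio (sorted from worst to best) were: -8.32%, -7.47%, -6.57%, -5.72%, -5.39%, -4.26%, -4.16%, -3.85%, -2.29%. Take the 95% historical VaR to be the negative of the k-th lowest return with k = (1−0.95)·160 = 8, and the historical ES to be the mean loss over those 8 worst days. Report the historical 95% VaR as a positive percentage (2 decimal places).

3.85%

k = 8; the 8th lowest return is -3.85%, so VaR = 3.85%.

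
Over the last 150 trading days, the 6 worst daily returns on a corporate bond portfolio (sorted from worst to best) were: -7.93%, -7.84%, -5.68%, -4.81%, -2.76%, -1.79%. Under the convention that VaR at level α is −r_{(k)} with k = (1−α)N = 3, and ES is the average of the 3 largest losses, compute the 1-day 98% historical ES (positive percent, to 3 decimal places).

The 3 worst returns sum to -21.45%.
ES = −(-21.45%) / 3 = 7.15% ≈ 7.150%.

7.150%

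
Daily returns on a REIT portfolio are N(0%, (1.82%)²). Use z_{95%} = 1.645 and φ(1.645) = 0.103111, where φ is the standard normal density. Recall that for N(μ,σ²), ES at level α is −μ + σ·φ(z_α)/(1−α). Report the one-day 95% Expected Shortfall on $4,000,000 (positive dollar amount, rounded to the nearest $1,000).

$150,000

Tail multiplier: φ(z)/(1−α) = 0.103111 / 0.05 = 2.062.
ES = 1.82% × 2.062 = 3.753%.
On $4,000,000: 0.03753 × $4,000,000 = $150,120.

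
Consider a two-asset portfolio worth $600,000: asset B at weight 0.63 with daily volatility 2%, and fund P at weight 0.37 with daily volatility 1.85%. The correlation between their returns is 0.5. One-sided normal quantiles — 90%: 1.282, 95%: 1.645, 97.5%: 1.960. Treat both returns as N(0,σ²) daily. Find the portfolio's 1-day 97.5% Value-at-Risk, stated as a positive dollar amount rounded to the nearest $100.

$20,100

σ_p² = 0.63²·2² + 0.37²·1.85² + 2·0.5·0.63·0.37·2·1.85 = 2.9186 (%²).
σ_p = √2.9186 = 1.708%.
VaR = 1.960 × 1.708% = 3.348%; on $600,000 that is $20,088.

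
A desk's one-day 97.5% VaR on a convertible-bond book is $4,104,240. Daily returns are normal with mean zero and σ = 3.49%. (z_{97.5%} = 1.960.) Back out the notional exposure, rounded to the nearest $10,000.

VaR as a fraction of value: z·σ = 1.960 × 3.49% = 6.8404%.
Position = $4,104,240 / 0.068404 = $60,000,000.

$60,000,000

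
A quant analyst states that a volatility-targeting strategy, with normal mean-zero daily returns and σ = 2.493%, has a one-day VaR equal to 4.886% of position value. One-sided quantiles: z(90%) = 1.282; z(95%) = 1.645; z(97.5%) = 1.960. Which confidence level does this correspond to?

97.5%

Implied z = VaR/σ = 4.886 / 2.493 = 1.960.
This matches z(97.5%) = 1.960.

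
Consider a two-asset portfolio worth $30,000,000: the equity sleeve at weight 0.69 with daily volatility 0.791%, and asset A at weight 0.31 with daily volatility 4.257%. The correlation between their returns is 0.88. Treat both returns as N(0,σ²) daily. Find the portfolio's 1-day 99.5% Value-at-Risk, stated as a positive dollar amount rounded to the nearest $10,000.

$1,410,000

σ_p² = 0.69²·0.791² + 0.31²·4.257² + 2·0.88·0.69·0.31·0.791·4.257 = 3.3071 (%²).
σ_p = √3.3071 = 1.819%.
At 99.5%, z = 2.576.
VaR = 2.576 × 1.819% = 4.686%; on $30,000,000 that is $1,405,800.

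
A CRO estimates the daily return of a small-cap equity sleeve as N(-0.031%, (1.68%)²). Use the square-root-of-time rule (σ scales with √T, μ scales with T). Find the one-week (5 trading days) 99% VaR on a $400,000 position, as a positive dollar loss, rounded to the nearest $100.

$35,600

At 99%, z = 2.326.
σ_{5d} = 1.68% × √5 = 3.757%; μ_{5d} = 5 × -0.031% = -0.155%.
VaR = −(-0.155%) + 2.326 × 3.757% = 8.894%.
On $400,000: 0.08894 × $400,000 = $35,576.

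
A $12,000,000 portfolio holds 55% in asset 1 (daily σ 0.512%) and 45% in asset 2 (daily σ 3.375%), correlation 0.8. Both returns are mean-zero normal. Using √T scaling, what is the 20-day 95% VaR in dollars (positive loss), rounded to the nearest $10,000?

σ_p = √(0.55²·0.512² + 0.45²·3.375² + 2·0.8·0.55·0.45·0.512·3.375) = 1.752%.
σ_{20d} = 1.752% × √20 = 7.835%.
z(95%) = 1.645.
VaR = 1.645 × 7.835% = 12.889%; on $12,000,000 that is $1,546,680.

$1,550,000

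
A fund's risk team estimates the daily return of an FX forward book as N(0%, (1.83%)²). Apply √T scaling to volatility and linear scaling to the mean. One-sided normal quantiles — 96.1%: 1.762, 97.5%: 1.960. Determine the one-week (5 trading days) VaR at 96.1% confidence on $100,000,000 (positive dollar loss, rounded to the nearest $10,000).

$7,210,000

σ_{5d} = 1.83% × √5 = 4.092%.
VaR = 1.762 × 4.092% = 7.210%.
On $100,000,000: 0.07210 × $100,000,000 = $7,210,000.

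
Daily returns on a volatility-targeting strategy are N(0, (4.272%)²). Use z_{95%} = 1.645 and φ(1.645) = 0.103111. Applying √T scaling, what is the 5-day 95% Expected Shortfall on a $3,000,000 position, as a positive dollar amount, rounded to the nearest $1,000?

σ_{5d} = 4.272% × √5 = 9.552%.
ES multiplier = φ(z)/(1−α) = 0.103111/0.05 = 2.062.
ES = 9.552% × 2.062 = 19.696%; on $3,000,000: $590,880.

$591,000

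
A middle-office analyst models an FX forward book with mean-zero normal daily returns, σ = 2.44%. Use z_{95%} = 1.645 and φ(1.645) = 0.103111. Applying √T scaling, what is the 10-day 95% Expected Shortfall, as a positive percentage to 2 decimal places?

15.91%

σ_{10d} = 2.44% × √10 = 7.716%.
ES multiplier = φ(z)/(1−α) = 0.103111/0.05 = 2.062.
ES = 7.716% × 2.062 = 15.910%.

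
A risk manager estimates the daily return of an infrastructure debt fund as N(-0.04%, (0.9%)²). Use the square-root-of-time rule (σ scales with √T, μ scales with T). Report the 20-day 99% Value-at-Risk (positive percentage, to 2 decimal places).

10.16%

At 99%, z = 2.326.
σ_{20d} = 0.9% × √20 = 4.025%; μ_{20d} = 20 × -0.04% = -0.800%.
VaR = −(-0.800%) + 2.326 × 4.025% = 10.162%.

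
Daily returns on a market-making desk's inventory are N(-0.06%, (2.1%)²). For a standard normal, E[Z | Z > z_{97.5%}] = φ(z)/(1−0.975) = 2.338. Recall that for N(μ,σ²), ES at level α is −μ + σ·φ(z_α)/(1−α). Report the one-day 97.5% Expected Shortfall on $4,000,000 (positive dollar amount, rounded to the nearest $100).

$198,800

ES = −(-0.06%) + 2.1% × 2.338 = 4.970%.
On $4,000,000: 0.04970 × $4,000,000 = $198,800.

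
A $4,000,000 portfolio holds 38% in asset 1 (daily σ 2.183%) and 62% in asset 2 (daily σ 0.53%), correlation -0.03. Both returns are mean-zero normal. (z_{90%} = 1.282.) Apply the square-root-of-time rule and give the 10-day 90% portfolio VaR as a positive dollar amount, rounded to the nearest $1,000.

σ_p = √(0.38²·2.183² + 0.62²·0.53² + 2·-0.03·0.38·0.62·2.183·0.53) = 0.883%.
σ_{10d} = 0.883% × √10 = 2.792%.
VaR = 1.282 × 2.792% = 3.579%; on $4,000,000 that is $143,160.

$143,000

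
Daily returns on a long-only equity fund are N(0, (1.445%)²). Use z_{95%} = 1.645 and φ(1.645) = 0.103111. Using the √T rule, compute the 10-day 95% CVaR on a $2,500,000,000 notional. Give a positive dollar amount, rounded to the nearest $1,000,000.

σ_{10d} = 1.445% × √10 = 4.569%.
ES multiplier = φ(z)/(1−α) = 0.103111/0.05 = 2.062.
ES = 4.569% × 2.062 = 9.421%; on $2,500,000,000: $235,525,000.

$236,000,000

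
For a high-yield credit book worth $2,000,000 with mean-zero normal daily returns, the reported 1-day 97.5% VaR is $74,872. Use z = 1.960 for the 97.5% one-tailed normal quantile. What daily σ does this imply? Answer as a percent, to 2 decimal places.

1.91%

VaR as a fraction: $74,872 / $2,000,000 = 3.744%.
σ = VaR / z = 3.744% / 1.960 = 1.910%.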